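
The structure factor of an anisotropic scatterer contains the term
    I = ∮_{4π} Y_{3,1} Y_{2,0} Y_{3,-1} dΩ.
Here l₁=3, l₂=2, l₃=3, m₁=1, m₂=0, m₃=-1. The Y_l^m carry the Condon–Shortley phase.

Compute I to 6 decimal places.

-0.126157

Checks pass: Σm=0; 8 even; l₃=3∈[1,5].
(2·3+1)(2·2+1)(2·3+1) = 245
Δ: 2! 4! 2! / 9! → 1/3780
sum: t=0:+1/24 t=1:−1/4 t=2:+1/24 = -1/6
3j²(3 2 3; 0 0 0) = Δ·Π!·Σ² = 4/105  (sign +1)
sum: t=0:+1/16 t=1:−1/6 t=2:+1/96 = -3/32
3j²(3 2 3; 1 0 -1) = Δ·Π!·Σ² = 3/140  (sign -1)
combine: 4πI² = 245·4/105·3/140 = 1/5
take √, sign -1: I = -0.12615663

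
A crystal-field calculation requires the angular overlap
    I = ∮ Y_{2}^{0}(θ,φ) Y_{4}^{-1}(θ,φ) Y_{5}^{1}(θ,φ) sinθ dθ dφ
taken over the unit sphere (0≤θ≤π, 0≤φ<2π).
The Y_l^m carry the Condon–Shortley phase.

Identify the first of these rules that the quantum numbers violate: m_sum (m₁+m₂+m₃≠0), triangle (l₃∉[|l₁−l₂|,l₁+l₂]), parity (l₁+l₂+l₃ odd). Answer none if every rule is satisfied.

Σmᵢ = 0  ✓
l₃∈[|l₁−l₂|,l₁+l₂]=[2,6], have l₃=5  ✓
Σlᵢ = 11 ⇒ odd  ✗

parity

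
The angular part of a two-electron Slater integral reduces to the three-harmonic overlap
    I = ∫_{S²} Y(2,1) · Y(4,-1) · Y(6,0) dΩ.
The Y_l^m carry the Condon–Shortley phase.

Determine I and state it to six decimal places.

Checks pass: Σm=0; 12 even; l₃=6∈[2,6].
(2·2+1)(2·4+1)(2·6+1) = 585
Δ: 0! 4! 8! / 13! → 1/6435
sum: t=0:+1/2304 = 1/2304
3j²(2 4 6; 0 0 0) = Δ·Π!·Σ² = 5/143  (sign +1)
sum: t=0:+1/4320 = 1/4320
3j²(2 4 6; 1 -1 0) = Δ·Π!·Σ² = 8/429  (sign +1)
combine: 4πI² = 585·5/143·8/429 = 600/1573
take √, sign +1: I = 0.17422334

0.174223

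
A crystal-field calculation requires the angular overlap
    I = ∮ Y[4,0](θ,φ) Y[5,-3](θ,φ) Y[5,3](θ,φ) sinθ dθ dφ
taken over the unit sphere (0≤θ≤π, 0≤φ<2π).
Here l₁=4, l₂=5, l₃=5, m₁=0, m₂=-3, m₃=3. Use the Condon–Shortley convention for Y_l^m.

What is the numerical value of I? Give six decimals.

Rules hold: Σm=0, L=14 even, 1≤5≤9.
N = 9·11·11 = 1089
Δ = 4!·4!·6!/15! = 1/3153150
Racah Σ t=0..4: t=0:+1/69120 t=1:−1/1728 t=2:+1/576 t=3:−1/1728 t=4:+1/69120 = 7/11520
⇒ 3j(4 5 5; 0 0 0)² = 2/143, sgn -1
Racah Σ t=0..2: t=0:+1/27648 t=1:−1/4320 t=2:+1/11520 = -1/9216
⇒ 3j(4 5 5; 0 -3 3)² = 2/143, sgn -1
4πI² = N·(3j₀)²·(3jₘ)² = 36/169
I = +1·√(0.213018/4π) = 0.13019760

0.130198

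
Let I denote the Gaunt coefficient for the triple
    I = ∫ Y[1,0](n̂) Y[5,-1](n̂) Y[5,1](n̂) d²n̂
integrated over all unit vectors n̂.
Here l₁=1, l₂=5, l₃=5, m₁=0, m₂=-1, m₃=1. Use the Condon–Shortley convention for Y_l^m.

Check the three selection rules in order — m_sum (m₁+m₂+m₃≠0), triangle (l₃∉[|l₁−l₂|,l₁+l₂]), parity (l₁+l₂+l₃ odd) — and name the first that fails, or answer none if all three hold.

parity

azimuthal sum: 0 − 1 + 1 = 0  ✓
4 ≤ 5 ≤ 6 (triangle on l)  ✓
L = 1 + 5 + 5 = 11 (odd)  ✗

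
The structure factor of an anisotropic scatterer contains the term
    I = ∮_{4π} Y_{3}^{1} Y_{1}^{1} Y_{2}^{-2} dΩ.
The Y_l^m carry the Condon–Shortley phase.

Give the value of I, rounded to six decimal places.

m-sum 0 ✓  L=6 even ✓  2≤2≤4 ✓
Π(2lᵢ+1) = 7×3×5 = 105
triangle coeff Δ(3,1,2) = 1/105
Σ_t [1,1]: t=1:−1/4 = -1/4
(3j)²=3/35 [(3 1 2; 0 0 0)], sign=-1
Σ_t [2,2]: t=2:+1/48 = 1/48
(3j)²=1/105 [(3 1 2; 1 1 -2)], sign=+1
⇒ 4πI² = 3/35
I = (-1)√(3/35/(4π)) = -0.08258890

-0.082589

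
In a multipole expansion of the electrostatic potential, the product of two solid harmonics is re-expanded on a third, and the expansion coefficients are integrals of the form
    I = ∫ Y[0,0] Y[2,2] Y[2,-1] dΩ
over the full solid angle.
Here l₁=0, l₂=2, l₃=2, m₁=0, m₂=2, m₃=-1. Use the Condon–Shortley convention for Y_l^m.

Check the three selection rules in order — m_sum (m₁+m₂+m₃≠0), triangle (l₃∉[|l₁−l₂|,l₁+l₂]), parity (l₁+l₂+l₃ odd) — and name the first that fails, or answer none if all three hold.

m_sum

azimuthal sum: 0 + 2 − 1 = 1  ✗
2 ≤ 2 ≤ 2 (triangle on l)
L = 0 + 2 + 2 = 4 (even)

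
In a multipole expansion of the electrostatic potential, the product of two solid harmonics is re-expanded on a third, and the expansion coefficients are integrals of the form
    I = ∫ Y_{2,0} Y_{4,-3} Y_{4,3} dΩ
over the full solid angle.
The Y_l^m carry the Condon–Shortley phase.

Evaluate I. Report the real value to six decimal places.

0.057344

Checks pass: Σm=0; 10 even; l₃=4∈[2,6].
(2·2+1)(2·4+1)(2·4+1) = 405
Δ: 2! 2! 6! / 11! → 1/13860
sum: t=0:+1/192 t=1:−1/36 t=2:+1/192 = -5/288
3j²(2 4 4; 0 0 0) = Δ·Π!·Σ² = 20/693  (sign -1)
sum: t=0:+1/480 t=1:−1/720 = 1/1440
3j²(2 4 4; 0 -3 3) = Δ·Π!·Σ² = 7/1980  (sign -1)
combine: 4πI² = 405·20/693·7/1980 = 5/121
take √, sign +1: I = 0.05734392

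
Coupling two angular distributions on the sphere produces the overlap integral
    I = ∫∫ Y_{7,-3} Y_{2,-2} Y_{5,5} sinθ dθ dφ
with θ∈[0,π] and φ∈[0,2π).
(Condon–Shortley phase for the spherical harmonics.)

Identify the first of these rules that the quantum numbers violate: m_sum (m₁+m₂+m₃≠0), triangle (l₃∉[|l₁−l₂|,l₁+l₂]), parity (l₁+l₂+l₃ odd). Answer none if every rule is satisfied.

azimuthal sum: -3 − 2 + 5 = 0  ✓
5 ≤ 5 ≤ 9 (triangle on l)  ✓
L = 7 + 2 + 5 = 14 (even)  ✓

none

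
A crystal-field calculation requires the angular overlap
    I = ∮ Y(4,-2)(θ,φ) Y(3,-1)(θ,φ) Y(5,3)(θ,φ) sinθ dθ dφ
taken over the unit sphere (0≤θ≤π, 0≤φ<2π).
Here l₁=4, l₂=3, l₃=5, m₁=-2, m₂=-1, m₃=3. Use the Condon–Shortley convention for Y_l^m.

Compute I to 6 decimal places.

Checks pass: Σm=0; 12 even; l₃=5∈[1,7].
(2·4+1)(2·3+1)(2·5+1) = 693
Δ: 2! 6! 4! / 13! → 1/180180
sum: t=0:+1/576 t=1:−1/144 t=2:+1/576 = -1/288
3j²(4 3 5; 0 0 0) = Δ·Π!·Σ² = 20/1001  (sign +1)
sum: t=0:+1/5760 t=1:−1/720 t=2:+1/2304 = -1/1280
3j²(4 3 5; -2 -1 3) = Δ·Π!·Σ² = 27/1430  (sign -1)
combine: 4πI² = 693·20/1001·27/1430 = 486/1859
take √, sign -1: I = -0.14423595

-0.144236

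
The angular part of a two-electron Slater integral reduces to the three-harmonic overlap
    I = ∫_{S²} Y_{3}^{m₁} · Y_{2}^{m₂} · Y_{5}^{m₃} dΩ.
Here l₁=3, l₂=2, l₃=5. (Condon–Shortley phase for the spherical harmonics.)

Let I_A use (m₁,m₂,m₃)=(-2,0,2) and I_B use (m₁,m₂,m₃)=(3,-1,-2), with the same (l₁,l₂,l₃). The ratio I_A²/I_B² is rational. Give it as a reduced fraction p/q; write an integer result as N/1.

9/1

l's match ⇒ only the (l;m) 3-j factors differ between A and B.
A: triangle coeff Δ(3,2,5) = 1/2310; Σ_t [0,0]: t=0:+1/480 = 1/480; (3j)²=3/110 [(3 2 5; -2 0 2)], sign=-1
B: triangle coeff Δ(3,2,5) = 1/2310; Σ_t [0,0]: t=0:+1/4320 = 1/4320; (3j)²=1/330 [(3 2 5; 3 -1 -2)], sign=-1
I_A²/I_B² = (3/110)/(1/330) = 9/1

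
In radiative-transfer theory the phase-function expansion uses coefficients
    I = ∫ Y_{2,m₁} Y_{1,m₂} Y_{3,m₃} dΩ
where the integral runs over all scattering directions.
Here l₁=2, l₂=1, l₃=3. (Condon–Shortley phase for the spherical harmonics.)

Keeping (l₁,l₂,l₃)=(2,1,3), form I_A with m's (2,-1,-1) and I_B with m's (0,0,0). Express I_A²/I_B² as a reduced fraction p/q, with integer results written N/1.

1/9

l's match ⇒ only the (l;m) 3-j factors differ between A and B.
A: triangle coeff Δ(2,1,3) = 1/105; Σ_t [0,0]: t=0:+1/48 = 1/48; (3j)²=1/105 [(2 1 3; 2 -1 -1)], sign=+1
B: triangle coeff Δ(2,1,3) = 1/105; Σ_t [0,0]: t=0:+1/4 = 1/4; (3j)²=3/35 [(2 1 3; 0 0 0)], sign=-1
I_A²/I_B² = (1/105)/(3/35) = 1/9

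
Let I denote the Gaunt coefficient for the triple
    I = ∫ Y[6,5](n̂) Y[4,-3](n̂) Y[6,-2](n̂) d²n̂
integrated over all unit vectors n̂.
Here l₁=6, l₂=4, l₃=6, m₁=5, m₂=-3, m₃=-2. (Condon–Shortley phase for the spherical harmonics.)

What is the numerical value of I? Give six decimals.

0.160494

Rules hold: Σm=0, L=16 even, 2≤6≤10.
N = 13·9·13 = 1521
Δ = 4!·8!·4!/17! = 1/15315300
Racah Σ t=0..4: t=0:+1/829440 t=1:−1/25920 t=2:+1/9216 t=3:−1/25920 t=4:+1/829440 = 7/207360
⇒ 3j(6 4 6; 0 0 0)² = 28/2431, sgn +1
Racah Σ t=0..1: t=0:+1/725760 t=1:−1/5806080 = 1/829440
⇒ 3j(6 4 6; 5 -3 -2)² = 49/2652, sgn +1
4πI² = N·(3j₀)²·(3jₘ)² = 1029/3179
I = +1·√(0.323687/4π) = 0.16049352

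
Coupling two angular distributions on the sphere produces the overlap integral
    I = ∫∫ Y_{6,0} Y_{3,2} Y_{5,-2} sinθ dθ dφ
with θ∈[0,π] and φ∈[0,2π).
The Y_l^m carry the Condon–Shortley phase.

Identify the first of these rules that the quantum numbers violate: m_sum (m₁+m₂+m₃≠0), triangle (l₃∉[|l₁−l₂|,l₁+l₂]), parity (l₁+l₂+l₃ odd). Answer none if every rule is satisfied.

none

Σmᵢ = 0  ✓
l₃∈[|l₁−l₂|,l₁+l₂]=[3,9], have l₃=5  ✓
Σlᵢ = 14 ⇒ even  ✓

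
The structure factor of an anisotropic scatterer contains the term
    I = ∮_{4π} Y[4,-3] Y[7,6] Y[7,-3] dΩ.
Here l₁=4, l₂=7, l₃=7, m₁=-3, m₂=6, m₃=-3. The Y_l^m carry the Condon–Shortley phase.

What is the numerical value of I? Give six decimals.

m-sum 0 ✓  L=18 even ✓  3≤7≤11 ✓
Π(2lᵢ+1) = 9×15×15 = 2025
triangle coeff Δ(4,7,7) = 1/58198140
Σ_t [0,4]: t=0:+1/17418240 t=1:−1/622080 t=2:+1/230400 t=3:−1/622080 t=4:+1/17418240 = 1/806400
(3j)²=2268/230945 [(4 7 7; 0 0 0)], sign=-1
Σ_t [3,4]: t=3:−1/522547200 t=4:+1/52254720 = 1/58060800
(3j)²=9/646 [(4 7 7; -3 6 -3)], sign=+1
⇒ 4πI² = 4133430/14919047
I = (-1)√(4133430/14919047/(4π)) = -0.14848406

-0.148484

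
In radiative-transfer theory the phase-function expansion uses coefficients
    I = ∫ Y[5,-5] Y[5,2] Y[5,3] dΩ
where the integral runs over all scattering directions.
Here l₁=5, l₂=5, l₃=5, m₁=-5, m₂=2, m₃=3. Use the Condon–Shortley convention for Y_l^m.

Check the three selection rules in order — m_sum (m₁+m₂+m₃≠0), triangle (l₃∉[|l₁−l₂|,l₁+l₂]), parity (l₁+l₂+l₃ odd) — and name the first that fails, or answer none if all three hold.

parity

Σmᵢ = 0  ✓
l₃∈[|l₁−l₂|,l₁+l₂]=[0,10], have l₃=5  ✓
Σlᵢ = 15 ⇒ odd  ✗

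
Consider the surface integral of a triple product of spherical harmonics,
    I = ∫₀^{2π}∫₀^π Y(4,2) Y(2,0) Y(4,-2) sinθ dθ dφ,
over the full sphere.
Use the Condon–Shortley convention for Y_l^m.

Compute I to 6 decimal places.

Checks pass: Σm=0; 10 even; l₃=4∈[2,6].
(2·4+1)(2·2+1)(2·4+1) = 405
Δ: 2! 6! 2! / 11! → 1/13860
sum: t=0:+1/192 t=1:−1/36 t=2:+1/192 = -5/288
3j²(4 2 4; 0 0 0) = Δ·Π!·Σ² = 20/693  (sign -1)
sum: t=0:+1/192 t=1:−1/120 t=2:+1/2880 = -1/360
3j²(4 2 4; 2 0 -2) = Δ·Π!·Σ² = 16/3465  (sign -1)
combine: 4πI² = 405·20/693·16/3465 = 320/5929
take √, sign +1: I = 0.06553591

0.065536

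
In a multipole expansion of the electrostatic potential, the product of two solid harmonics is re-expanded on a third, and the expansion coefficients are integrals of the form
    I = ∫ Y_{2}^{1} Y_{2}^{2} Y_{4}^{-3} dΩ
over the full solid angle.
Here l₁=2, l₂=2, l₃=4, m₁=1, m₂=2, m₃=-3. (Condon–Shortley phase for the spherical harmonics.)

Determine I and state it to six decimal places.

-0.238414

Rules hold: Σm=0, L=8 even, 0≤4≤4.
N = 5·5·9 = 225
Δ = 0!·4!·4!/9! = 1/630
Racah Σ t=0..0: t=0:+1/16 = 1/16
⇒ 3j(2 2 4; 0 0 0)² = 2/35, sgn +1
Racah Σ t=0..0: t=0:+1/144 = 1/144
⇒ 3j(2 2 4; 1 2 -3)² = 1/18, sgn -1
4πI² = N·(3j₀)²·(3jₘ)² = 5/7
I = -1·√(0.714286/4π) = -0.23841361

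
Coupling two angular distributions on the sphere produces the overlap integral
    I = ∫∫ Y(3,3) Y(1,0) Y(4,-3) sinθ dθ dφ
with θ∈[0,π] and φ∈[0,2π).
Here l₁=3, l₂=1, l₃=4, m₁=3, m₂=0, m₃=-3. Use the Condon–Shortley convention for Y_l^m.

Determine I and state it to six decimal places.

-0.162868

Checks pass: Σm=0; 8 even; l₃=4∈[2,4].
(2·3+1)(2·1+1)(2·4+1) = 189
Δ: 0! 6! 2! / 9! → 1/252
sum: t=0:+1/36 = 1/36
3j²(3 1 4; 0 0 0) = Δ·Π!·Σ² = 4/63  (sign +1)
sum: t=0:+1/720 = 1/720
3j²(3 1 4; 3 0 -3) = Δ·Π!·Σ² = 1/36  (sign -1)
combine: 4πI² = 189·4/63·1/36 = 1/3
take √, sign -1: I = -0.16286750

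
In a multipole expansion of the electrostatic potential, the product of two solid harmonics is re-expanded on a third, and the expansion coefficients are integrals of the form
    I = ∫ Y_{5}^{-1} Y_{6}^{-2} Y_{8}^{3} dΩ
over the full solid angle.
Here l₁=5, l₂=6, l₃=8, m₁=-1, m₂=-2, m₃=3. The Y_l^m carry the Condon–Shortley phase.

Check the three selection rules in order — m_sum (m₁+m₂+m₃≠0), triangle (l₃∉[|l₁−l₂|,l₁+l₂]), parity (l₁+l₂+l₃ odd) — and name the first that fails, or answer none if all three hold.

parity

m₁+m₂+m₃ = -1 − 2 + 3 = 0  ✓
triangle: |5−6|=1 ≤ l₃=8 ≤ 5+6=11  ✓
parity: l₁+l₂+l₃ = 19 is odd  ✗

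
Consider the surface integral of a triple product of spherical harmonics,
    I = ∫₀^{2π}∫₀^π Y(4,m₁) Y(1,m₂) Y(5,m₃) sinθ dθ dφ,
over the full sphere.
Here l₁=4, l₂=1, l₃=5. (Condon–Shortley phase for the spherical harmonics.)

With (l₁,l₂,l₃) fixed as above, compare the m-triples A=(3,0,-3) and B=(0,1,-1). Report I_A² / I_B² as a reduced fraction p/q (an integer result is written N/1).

Shared (l₁,l₂,l₃)=(4,1,5): N and (l;000)² cancel in I_A²/I_B².
A: Δ = 0!·8!·2!/11! = 1/495; Racah Σ t=0..0: t=0:+1/5040 = 1/5040; ⇒ 3j(4 1 5; 3 0 -3)² = 16/495, sgn +1
B: Δ = 0!·8!·2!/11! = 1/495; Racah Σ t=0..0: t=0:+1/1152 = 1/1152; ⇒ 3j(4 1 5; 0 1 -1)² = 1/33, sgn +1
I_A²/I_B² = (16/495)/(1/33) = 16/15

16/15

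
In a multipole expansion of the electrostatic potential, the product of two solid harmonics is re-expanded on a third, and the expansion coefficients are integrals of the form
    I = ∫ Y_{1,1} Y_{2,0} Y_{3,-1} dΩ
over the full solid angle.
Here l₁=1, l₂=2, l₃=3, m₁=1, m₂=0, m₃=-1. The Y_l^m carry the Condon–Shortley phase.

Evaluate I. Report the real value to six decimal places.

-0.202301

Rules hold: Σm=0, L=6 even, 1≤3≤3.
N = 3·5·7 = 105
Δ = 0!·2!·4!/7! = 1/105
Racah Σ t=0..0: t=0:+1/4 = 1/4
⇒ 3j(1 2 3; 0 0 0)² = 3/35, sgn -1
Racah Σ t=0..0: t=0:+1/8 = 1/8
⇒ 3j(1 2 3; 1 0 -1)² = 2/35, sgn +1
4πI² = N·(3j₀)²·(3jₘ)² = 18/35
I = -1·√(0.514286/4π) = -0.20230066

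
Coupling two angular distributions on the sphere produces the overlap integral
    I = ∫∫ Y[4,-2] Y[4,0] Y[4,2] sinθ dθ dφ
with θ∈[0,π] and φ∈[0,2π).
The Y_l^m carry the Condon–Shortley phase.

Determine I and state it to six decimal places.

Checks pass: Σm=0; 12 even; l₃=4∈[0,8].
(2·4+1)(2·4+1)(2·4+1) = 729
Δ: 4! 4! 4! / 13! → 1/450450
sum: t=0:+1/13824 t=1:−1/216 t=2:+1/64 t=3:−1/216 t=4:+1/13824 = 5/768
3j²(4 4 4; 0 0 0) = Δ·Π!·Σ² = 18/1001  (sign +1)
sum: t=2:+1/384 t=3:−1/216 t=4:+1/2304 = -11/6912
3j²(4 4 4; -2 0 2) = Δ·Π!·Σ² = 11/1638  (sign -1)
combine: 4πI² = 729·18/1001·11/1638 = 729/8281
take √, sign -1: I = -0.08369845

-0.083698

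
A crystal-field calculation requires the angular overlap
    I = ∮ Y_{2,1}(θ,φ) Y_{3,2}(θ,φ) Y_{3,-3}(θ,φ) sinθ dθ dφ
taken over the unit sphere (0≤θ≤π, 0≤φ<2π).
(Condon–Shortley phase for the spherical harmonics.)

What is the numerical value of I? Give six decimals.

Rules hold: Σm=0, L=8 even, 1≤3≤5.
N = 5·7·7 = 245
Δ = 2!·2!·4!/9! = 1/3780
Racah Σ t=0..2: t=0:+1/24 t=1:−1/4 t=2:+1/24 = -1/6
⇒ 3j(2 3 3; 0 0 0)² = 4/105, sgn +1
Racah Σ t=1..1: t=1:−1/48 = -1/48
⇒ 3j(2 3 3; 1 2 -3)² = 5/84, sgn -1
4πI² = N·(3j₀)²·(3jₘ)² = 5/9
I = -1·√(0.555556/4π) = -0.21026104

-0.210261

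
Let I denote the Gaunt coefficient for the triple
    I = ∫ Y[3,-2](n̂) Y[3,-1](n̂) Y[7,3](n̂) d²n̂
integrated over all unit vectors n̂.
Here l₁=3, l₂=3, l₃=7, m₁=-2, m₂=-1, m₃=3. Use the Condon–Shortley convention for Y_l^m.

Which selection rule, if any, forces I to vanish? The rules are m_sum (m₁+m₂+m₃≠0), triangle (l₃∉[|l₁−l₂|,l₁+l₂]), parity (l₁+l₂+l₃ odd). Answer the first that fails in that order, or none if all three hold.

azimuthal sum: -2 − 1 + 3 = 0  ✓
0 ≤ 7 ≤ 6 (triangle on l)  ✗
L = 3 + 3 + 7 = 13 (odd)

triangle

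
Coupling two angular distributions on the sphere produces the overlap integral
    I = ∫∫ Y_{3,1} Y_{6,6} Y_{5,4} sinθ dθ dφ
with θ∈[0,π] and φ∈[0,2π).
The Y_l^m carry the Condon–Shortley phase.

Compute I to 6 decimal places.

m-sum = 1 + 6 + 4 = 11 ≠ 0 ⇒ I = 0

0.000000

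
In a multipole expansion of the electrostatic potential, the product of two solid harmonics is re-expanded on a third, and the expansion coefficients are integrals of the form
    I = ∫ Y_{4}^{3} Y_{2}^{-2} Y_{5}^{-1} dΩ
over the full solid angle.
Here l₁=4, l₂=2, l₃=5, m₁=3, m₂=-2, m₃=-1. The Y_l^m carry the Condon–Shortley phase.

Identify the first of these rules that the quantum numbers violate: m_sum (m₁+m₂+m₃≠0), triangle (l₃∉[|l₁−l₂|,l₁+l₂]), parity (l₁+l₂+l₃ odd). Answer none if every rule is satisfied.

m₁+m₂+m₃ = 3 − 2 − 1 = 0  ✓
triangle: |4−2|=2 ≤ l₃=5 ≤ 4+2=6  ✓
parity: l₁+l₂+l₃ = 11 is odd  ✗

parity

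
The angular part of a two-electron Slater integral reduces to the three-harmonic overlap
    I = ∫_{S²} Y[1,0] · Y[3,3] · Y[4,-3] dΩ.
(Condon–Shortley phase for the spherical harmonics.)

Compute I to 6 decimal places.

m-sum 0 ✓  L=8 even ✓  2≤4≤4 ✓
Π(2lᵢ+1) = 3×7×9 = 189
triangle coeff Δ(1,3,4) = 1/252
Σ_t [0,0]: t=0:+1/36 = 1/36
(3j)²=4/63 [(1 3 4; 0 0 0)], sign=+1
Σ_t [0,0]: t=0:+1/720 = 1/720
(3j)²=1/36 [(1 3 4; 0 3 -3)], sign=-1
⇒ 4πI² = 1/3
I = (-1)√(1/3/(4π)) = -0.16286750

-0.162868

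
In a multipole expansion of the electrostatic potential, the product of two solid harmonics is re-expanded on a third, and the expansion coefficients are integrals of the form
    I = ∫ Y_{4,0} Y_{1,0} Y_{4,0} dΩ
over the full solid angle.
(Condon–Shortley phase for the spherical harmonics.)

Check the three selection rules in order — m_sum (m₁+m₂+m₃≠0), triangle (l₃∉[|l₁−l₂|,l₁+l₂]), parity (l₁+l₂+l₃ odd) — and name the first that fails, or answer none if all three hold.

parity

Σmᵢ = 0  ✓
l₃∈[|l₁−l₂|,l₁+l₂]=[3,5], have l₃=4  ✓
Σlᵢ = 9 ⇒ odd  ✗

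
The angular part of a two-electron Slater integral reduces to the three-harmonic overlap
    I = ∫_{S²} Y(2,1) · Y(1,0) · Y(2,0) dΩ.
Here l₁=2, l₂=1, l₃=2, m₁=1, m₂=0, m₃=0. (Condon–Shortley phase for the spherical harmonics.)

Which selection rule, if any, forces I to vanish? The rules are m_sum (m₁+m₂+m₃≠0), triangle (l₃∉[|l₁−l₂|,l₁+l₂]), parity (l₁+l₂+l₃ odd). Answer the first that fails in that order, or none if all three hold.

azimuthal sum: 1 + 0 + 0 = 1  ✗
1 ≤ 2 ≤ 3 (triangle on l)
L = 2 + 1 + 2 = 5 (odd)

m_sum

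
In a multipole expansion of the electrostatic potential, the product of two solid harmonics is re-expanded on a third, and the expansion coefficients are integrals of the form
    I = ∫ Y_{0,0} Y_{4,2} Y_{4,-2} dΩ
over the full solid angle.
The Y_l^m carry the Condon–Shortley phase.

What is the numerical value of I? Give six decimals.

Rules hold: Σm=0, L=8 even, 4≤4≤4.
N = 1·9·9 = 81
Δ = 0!·0!·8!/9! = 1/9
Racah Σ t=0..0: t=0:+1/576 = 1/576
⇒ 3j(0 4 4; 0 0 0)² = 1/9, sgn +1
Racah Σ t=0..0: t=0:+1/1440 = 1/1440
⇒ 3j(0 4 4; 0 2 -2)² = 1/9, sgn +1
4πI² = N·(3j₀)²·(3jₘ)² = 1/1
I = +1·√(1/4π) = 0.28209479

0.282095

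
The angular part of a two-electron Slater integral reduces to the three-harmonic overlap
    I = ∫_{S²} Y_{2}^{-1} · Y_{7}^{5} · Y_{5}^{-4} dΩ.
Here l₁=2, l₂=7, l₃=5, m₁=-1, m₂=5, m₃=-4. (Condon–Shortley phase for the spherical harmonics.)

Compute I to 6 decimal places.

-0.237707

m-sum 0 ✓  L=14 even ✓  5≤5≤9 ✓
Π(2lᵢ+1) = 5×15×11 = 825
triangle coeff Δ(2,7,5) = 1/15015
Σ_t [2,2]: t=2:+1/57600 = 1/57600
(3j)²=21/715 [(2 7 5; 0 0 0)], sign=-1
Σ_t [3,3]: t=3:−1/2177280 = -1/2177280
(3j)²=8/273 [(2 7 5; -1 5 -4)], sign=+1
⇒ 4πI² = 120/169
I = (-1)√(120/169/(4π)) = -0.23770720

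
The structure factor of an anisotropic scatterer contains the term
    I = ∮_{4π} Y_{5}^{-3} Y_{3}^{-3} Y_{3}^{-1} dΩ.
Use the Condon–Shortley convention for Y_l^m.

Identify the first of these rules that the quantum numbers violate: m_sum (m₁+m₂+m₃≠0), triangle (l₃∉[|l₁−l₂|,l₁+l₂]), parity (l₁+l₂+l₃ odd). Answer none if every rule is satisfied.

m₁+m₂+m₃ = -3 − 3 − 1 = -7  ✗
triangle: |5−3|=2 ≤ l₃=3 ≤ 5+3=8
parity: l₁+l₂+l₃ = 11 is odd

m_sum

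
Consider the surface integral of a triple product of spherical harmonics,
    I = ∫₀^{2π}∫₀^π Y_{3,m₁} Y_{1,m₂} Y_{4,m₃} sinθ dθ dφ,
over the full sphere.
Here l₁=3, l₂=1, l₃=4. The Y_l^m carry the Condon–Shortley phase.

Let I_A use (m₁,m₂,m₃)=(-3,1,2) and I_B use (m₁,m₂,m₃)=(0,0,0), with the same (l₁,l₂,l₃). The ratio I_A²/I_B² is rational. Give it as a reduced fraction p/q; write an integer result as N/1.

1/16

Shared (l₁,l₂,l₃)=(3,1,4): N and (l;000)² cancel in I_A²/I_B².
A: Δ = 0!·6!·2!/9! = 1/252; Racah Σ t=0..0: t=0:+1/1440 = 1/1440; ⇒ 3j(3 1 4; -3 1 2)² = 1/252, sgn +1
B: Δ = 0!·6!·2!/9! = 1/252; Racah Σ t=0..0: t=0:+1/36 = 1/36; ⇒ 3j(3 1 4; 0 0 0)² = 4/63, sgn +1
I_A²/I_B² = (1/252)/(4/63) = 1/16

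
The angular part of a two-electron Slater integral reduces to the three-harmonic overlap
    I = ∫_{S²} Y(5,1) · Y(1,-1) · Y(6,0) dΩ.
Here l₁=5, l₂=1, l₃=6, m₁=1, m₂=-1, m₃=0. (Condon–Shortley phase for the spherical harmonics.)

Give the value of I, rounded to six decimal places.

0.158246

m-sum 0 ✓  L=12 even ✓  4≤6≤6 ✓
Π(2lᵢ+1) = 11×3×13 = 429
triangle coeff Δ(5,1,6) = 1/858
Σ_t [0,0]: t=0:+1/14400 = 1/14400
(3j)²=6/143 [(5 1 6; 0 0 0)], sign=+1
Σ_t [0,0]: t=0:+1/34560 = 1/34560
(3j)²=5/286 [(5 1 6; 1 -1 0)], sign=+1
⇒ 4πI² = 45/143
I = (+1)√(45/143/(4π)) = 0.15824621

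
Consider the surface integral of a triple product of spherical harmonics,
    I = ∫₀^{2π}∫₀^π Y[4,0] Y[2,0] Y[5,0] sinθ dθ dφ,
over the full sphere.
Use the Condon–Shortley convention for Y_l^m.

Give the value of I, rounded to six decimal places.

l₁+l₂+l₃=11 is odd: 3j(l;000)=0 ⇒ I=0

0.000000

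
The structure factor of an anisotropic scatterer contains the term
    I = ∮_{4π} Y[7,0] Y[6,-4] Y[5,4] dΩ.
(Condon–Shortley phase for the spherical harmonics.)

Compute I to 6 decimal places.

Rules hold: Σm=0, L=18 even, 1≤5≤13.
N = 15·13·11 = 2145
Δ = 8!·6!·4!/19! = 1/174594420
Racah Σ t=2..6: t=2:+1/4147200 t=3:−1/207360 t=4:+1/82944 t=5:−1/207360 t=6:+1/4147200 = 1/345600
⇒ 3j(7 6 5; 0 0 0)² = 420/46189, sgn -1
Racah Σ t=1..2: t=1:−1/21772800 t=2:+1/4147200 = 17/87091200
⇒ 3j(7 6 5; 0 -4 4)² = 119/8151, sgn -1
4πI² = N·(3j₀)²·(3jₘ)² = 14700/51623
I = +1·√(0.284757/4π) = 0.15053314

0.150533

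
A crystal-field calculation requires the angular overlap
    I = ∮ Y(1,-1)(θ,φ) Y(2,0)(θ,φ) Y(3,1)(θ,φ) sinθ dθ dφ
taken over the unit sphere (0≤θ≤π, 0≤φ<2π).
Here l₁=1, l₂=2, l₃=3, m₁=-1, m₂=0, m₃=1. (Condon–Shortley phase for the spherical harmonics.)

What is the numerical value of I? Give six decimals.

-0.202301

Rules hold: Σm=0, L=6 even, 1≤3≤3.
N = 3·5·7 = 105
Δ = 0!·2!·4!/7! = 1/105
Racah Σ t=0..0: t=0:+1/4 = 1/4
⇒ 3j(1 2 3; 0 0 0)² = 3/35, sgn -1
Racah Σ t=0..0: t=0:+1/8 = 1/8
⇒ 3j(1 2 3; -1 0 1)² = 2/35, sgn +1
4πI² = N·(3j₀)²·(3jₘ)² = 18/35
I = -1·√(0.514286/4π) = -0.20230066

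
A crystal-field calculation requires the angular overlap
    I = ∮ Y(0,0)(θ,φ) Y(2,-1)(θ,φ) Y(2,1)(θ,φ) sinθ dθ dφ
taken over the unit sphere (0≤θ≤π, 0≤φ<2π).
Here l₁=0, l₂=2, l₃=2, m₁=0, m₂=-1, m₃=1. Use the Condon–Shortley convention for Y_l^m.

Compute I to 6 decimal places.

-0.282095

Checks pass: Σm=0; 4 even; l₃=2∈[2,2].
(2·0+1)(2·2+1)(2·2+1) = 25
Δ: 0! 0! 4! / 5! → 1/5
sum: t=0:+1/4 = 1/4
3j²(0 2 2; 0 0 0) = Δ·Π!·Σ² = 1/5  (sign +1)
sum: t=0:+1/6 = 1/6
3j²(0 2 2; 0 -1 1) = Δ·Π!·Σ² = 1/5  (sign -1)
combine: 4πI² = 25·1/5·1/5 = 1/1
take √, sign -1: I = -0.28209479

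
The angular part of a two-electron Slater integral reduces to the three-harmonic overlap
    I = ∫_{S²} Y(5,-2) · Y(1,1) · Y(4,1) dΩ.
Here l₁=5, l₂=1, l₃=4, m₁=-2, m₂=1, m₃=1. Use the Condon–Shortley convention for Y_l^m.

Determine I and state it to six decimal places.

0.225034

m-sum 0 ✓  L=10 even ✓  4≤4≤6 ✓
Π(2lᵢ+1) = 11×3×9 = 297
triangle coeff Δ(5,1,4) = 1/495
Σ_t [1,1]: t=1:−1/576 = -1/576
(3j)²=5/99 [(5 1 4; 0 0 0)], sign=-1
Σ_t [2,2]: t=2:+1/1440 = 1/1440
(3j)²=7/165 [(5 1 4; -2 1 1)], sign=-1
⇒ 4πI² = 7/11
I = (+1)√(7/11/(4π)) = 0.22503380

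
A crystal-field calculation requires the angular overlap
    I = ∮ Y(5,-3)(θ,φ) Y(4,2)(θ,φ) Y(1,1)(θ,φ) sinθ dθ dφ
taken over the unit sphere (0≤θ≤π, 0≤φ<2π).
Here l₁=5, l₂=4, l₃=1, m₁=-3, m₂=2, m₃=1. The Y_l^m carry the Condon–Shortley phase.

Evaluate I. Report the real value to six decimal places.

-0.259847

m-sum 0 ✓  L=10 even ✓  1≤1≤9 ✓
Π(2lᵢ+1) = 11×9×3 = 297
triangle coeff Δ(5,4,1) = 1/495
Σ_t [4,4]: t=4:+1/576 = 1/576
(3j)²=5/99 [(5 4 1; 0 0 0)], sign=-1
Σ_t [6,6]: t=6:+1/2880 = 1/2880
(3j)²=28/495 [(5 4 1; -3 2 1)], sign=+1
⇒ 4πI² = 28/33
I = (-1)√(28/33/(4π)) = -0.25984664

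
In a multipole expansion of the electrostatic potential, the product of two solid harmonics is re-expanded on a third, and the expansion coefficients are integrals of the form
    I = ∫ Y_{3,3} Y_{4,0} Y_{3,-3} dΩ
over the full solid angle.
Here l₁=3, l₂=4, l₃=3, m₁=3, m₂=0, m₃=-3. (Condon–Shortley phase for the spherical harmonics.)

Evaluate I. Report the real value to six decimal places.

-0.076935

Checks pass: Σm=0; 10 even; l₃=3∈[1,7].
(2·3+1)(2·4+1)(2·3+1) = 441
Δ: 4! 2! 4! / 11! → 1/34650
sum: t=1:−1/72 t=2:+1/16 t=3:−1/72 = 5/144
3j²(3 4 3; 0 0 0) = Δ·Π!·Σ² = 2/77  (sign -1)
sum: t=0:+1/1152 = 1/1152
3j²(3 4 3; 3 0 -3) = Δ·Π!·Σ² = 1/154  (sign +1)
combine: 4πI² = 441·2/77·1/154 = 9/121
take √, sign -1: I = -0.07693494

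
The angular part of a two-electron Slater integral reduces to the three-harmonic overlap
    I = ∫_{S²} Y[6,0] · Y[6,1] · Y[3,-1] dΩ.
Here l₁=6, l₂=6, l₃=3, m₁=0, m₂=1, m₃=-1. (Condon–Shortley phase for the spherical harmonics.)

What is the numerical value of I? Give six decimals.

l₁+l₂+l₃=15 is odd: 3j(l;000)=0 ⇒ I=0

0.000000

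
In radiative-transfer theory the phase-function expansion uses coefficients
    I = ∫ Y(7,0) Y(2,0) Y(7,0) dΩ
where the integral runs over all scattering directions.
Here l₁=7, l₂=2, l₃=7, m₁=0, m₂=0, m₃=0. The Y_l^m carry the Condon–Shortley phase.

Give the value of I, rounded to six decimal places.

0.159836

m-sum 0 ✓  L=16 even ✓  5≤7≤9 ✓
Π(2lᵢ+1) = 15×5×15 = 1125
triangle coeff Δ(7,2,7) = 1/185640
Σ_t [0,2]: t=0:+1/2419200 t=1:−1/518400 t=2:+1/2419200 = -1/907200
(3j)²=56/3315 [(7 2 7; 0 0 0)], sign=+1
(m-triple is (0,0,0) — same symbol as above.)
⇒ 4πI² = 15680/48841
I = (+1)√(15680/48841/(4π)) = 0.15983645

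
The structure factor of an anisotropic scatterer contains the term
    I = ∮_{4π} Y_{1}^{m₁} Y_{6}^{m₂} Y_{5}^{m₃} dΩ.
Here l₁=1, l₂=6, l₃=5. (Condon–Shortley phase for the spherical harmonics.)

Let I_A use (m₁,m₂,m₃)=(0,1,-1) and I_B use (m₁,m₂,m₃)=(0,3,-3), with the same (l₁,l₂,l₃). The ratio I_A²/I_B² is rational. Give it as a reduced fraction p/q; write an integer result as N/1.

35/27

Shared (l₁,l₂,l₃)=(1,6,5): N and (l;000)² cancel in I_A²/I_B².
A: Δ = 2!·0!·10!/13! = 1/858; Racah Σ t=1..1: t=1:−1/17280 = -1/17280; ⇒ 3j(1 6 5; 0 1 -1)² = 35/858, sgn -1
B: Δ = 2!·0!·10!/13! = 1/858; Racah Σ t=1..1: t=1:−1/80640 = -1/80640; ⇒ 3j(1 6 5; 0 3 -3)² = 9/286, sgn -1
I_A²/I_B² = (35/858)/(9/286) = 35/27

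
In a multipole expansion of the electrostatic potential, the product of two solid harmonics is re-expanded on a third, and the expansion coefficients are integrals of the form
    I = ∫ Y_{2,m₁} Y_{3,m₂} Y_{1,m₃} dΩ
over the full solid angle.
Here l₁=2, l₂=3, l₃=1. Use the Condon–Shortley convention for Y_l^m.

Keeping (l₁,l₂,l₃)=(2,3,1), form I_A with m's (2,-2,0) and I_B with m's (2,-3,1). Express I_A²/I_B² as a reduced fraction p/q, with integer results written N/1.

1/3

l's match ⇒ only the (l;m) 3-j factors differ between A and B.
A: triangle coeff Δ(2,3,1) = 1/105; Σ_t [0,0]: t=0:+1/24 = 1/24; (3j)²=1/21 [(2 3 1; 2 -2 0)], sign=-1
B: triangle coeff Δ(2,3,1) = 1/105; Σ_t [0,0]: t=0:+1/48 = 1/48; (3j)²=1/7 [(2 3 1; 2 -3 1)], sign=+1
I_A²/I_B² = (1/21)/(1/7) = 1/3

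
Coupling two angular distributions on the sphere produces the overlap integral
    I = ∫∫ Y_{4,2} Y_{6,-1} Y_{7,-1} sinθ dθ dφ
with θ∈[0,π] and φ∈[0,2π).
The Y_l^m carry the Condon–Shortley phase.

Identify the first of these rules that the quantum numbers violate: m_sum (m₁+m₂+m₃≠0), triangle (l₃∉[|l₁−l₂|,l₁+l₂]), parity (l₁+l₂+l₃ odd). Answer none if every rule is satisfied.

azimuthal sum: 2 − 1 − 1 = 0  ✓
2 ≤ 7 ≤ 10 (triangle on l)  ✓
L = 4 + 6 + 7 = 17 (odd)  ✗

parity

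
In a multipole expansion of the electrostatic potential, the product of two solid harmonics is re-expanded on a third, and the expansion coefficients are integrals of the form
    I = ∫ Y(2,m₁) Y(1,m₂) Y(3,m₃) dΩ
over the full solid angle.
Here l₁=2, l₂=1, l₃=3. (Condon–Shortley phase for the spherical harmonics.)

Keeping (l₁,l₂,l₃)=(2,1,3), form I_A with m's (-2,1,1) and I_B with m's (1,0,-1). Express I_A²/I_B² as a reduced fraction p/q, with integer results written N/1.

1/8

Same 2,1,3: normalisation and zero-m 3j drop out of the ratio.
A: Δ: 0! 4! 2! / 7! → 1/105; sum: t=0:+1/48 = 1/48; 3j²(2 1 3; -2 1 1) = Δ·Π!·Σ² = 1/105  (sign +1)
B: Δ: 0! 4! 2! / 7! → 1/105; sum: t=0:+1/6 = 1/6; 3j²(2 1 3; 1 0 -1) = Δ·Π!·Σ² = 8/105  (sign +1)
I_A²/I_B² = (1/105)/(8/105) = 1/8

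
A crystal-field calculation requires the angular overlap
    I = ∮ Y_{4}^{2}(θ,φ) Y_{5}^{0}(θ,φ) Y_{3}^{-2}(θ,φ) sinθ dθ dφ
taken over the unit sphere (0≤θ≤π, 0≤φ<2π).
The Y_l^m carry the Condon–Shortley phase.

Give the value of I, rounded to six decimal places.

Rules hold: Σm=0, L=12 even, 1≤3≤9.
N = 9·11·7 = 693
Δ = 6!·2!·4!/13! = 1/180180
Racah Σ t=2..4: t=2:+1/576 t=3:−1/144 t=4:+1/576 = -1/288
⇒ 3j(4 5 3; 0 0 0)² = 20/1001, sgn +1
Racah Σ t=1..2: t=1:−1/2880 t=2:+1/576 = 1/720
⇒ 3j(4 5 3; 2 0 -2)² = 80/3003, sgn -1
4πI² = N·(3j₀)²·(3jₘ)² = 4800/13013
I = -1·√(0.368862/4π) = -0.17132746

-0.171327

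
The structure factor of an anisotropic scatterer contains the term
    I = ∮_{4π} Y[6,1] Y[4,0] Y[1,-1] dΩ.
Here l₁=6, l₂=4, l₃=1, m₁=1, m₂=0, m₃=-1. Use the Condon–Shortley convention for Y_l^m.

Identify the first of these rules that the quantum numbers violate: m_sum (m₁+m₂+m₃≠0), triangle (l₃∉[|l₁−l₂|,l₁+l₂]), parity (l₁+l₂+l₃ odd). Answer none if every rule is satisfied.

azimuthal sum: 1 + 0 − 1 = 0  ✓
2 ≤ 1 ≤ 10 (triangle on l)  ✗
L = 6 + 4 + 1 = 11 (odd)

triangle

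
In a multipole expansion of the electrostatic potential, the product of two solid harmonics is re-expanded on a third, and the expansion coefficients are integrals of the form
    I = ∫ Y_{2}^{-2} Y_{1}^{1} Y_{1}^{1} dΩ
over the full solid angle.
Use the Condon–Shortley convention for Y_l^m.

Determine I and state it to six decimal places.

m-sum 0 ✓  L=4 even ✓  1≤1≤3 ✓
Π(2lᵢ+1) = 5×3×3 = 45
triangle coeff Δ(2,1,1) = 1/30
Σ_t [1,1]: t=1:−1/1 = -1/1
(3j)²=2/15 [(2 1 1; 0 0 0)], sign=+1
Σ_t [2,2]: t=2:+1/4 = 1/4
(3j)²=1/5 [(2 1 1; -2 1 1)], sign=+1
⇒ 4πI² = 6/5
I = (+1)√(6/5/(4π)) = 0.30901936

0.309019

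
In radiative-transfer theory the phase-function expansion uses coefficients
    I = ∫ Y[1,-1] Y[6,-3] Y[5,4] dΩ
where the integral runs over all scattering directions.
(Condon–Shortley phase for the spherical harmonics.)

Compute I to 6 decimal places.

-0.070770

Checks pass: Σm=0; 12 even; l₃=5∈[5,7].
(2·1+1)(2·6+1)(2·5+1) = 429
Δ: 2! 0! 10! / 13! → 1/858
sum: t=1:−1/14400 = -1/14400
3j²(1 6 5; 0 0 0) = Δ·Π!·Σ² = 6/143  (sign +1)
sum: t=2:+1/725760 = 1/725760
3j²(1 6 5; -1 -3 4) = Δ·Π!·Σ² = 1/286  (sign -1)
combine: 4πI² = 429·6/143·1/286 = 9/143
take √, sign -1: I = -0.07076985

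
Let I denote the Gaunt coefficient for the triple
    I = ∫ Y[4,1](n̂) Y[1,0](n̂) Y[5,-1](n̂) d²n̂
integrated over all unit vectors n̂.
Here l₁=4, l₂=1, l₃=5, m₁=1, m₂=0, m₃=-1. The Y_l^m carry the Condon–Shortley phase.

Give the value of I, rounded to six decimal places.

m-sum 0 ✓  L=10 even ✓  3≤5≤5 ✓
Π(2lᵢ+1) = 9×3×11 = 297
triangle coeff Δ(4,1,5) = 1/495
Σ_t [0,0]: t=0:+1/576 = 1/576
(3j)²=5/99 [(4 1 5; 0 0 0)], sign=-1
Σ_t [0,0]: t=0:+1/720 = 1/720
(3j)²=8/165 [(4 1 5; 1 0 -1)], sign=+1
⇒ 4πI² = 8/11
I = (-1)√(8/11/(4π)) = -0.24057125

-0.240571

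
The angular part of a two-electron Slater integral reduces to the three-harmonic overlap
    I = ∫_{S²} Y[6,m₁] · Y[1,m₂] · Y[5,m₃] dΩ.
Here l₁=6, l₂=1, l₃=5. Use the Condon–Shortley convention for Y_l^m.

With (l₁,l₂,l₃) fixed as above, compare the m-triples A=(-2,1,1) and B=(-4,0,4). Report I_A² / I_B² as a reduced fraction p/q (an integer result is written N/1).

Same 6,1,5: normalisation and zero-m 3j drop out of the ratio.
A: Δ: 2! 10! 0! / 13! → 1/858; sum: t=2:+1/34560 = 1/34560; 3j²(6 1 5; -2 1 1) = Δ·Π!·Σ² = 14/429  (sign +1)
B: Δ: 2! 10! 0! / 13! → 1/858; sum: t=1:−1/362880 = -1/362880; 3j²(6 1 5; -4 0 4) = Δ·Π!·Σ² = 10/429  (sign +1)
I_A²/I_B² = (14/429)/(10/429) = 7/5

7/5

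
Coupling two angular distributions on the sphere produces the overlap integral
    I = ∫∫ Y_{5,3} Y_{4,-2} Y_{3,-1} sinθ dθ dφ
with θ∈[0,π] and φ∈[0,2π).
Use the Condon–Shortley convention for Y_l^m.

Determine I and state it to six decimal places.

-0.144236

Rules hold: Σm=0, L=12 even, 1≤3≤9.
N = 11·9·7 = 693
Δ = 6!·4!·2!/13! = 1/180180
Racah Σ t=2..4: t=2:+1/576 t=3:−1/144 t=4:+1/576 = -1/288
⇒ 3j(5 4 3; 0 0 0)² = 20/1001, sgn +1
Racah Σ t=0..2: t=0:+1/5760 t=1:−1/720 t=2:+1/2304 = -1/1280
⇒ 3j(5 4 3; 3 -2 -1)² = 27/1430, sgn -1
4πI² = N·(3j₀)²·(3jₘ)² = 486/1859
I = -1·√(0.261431/4π) = -0.14423595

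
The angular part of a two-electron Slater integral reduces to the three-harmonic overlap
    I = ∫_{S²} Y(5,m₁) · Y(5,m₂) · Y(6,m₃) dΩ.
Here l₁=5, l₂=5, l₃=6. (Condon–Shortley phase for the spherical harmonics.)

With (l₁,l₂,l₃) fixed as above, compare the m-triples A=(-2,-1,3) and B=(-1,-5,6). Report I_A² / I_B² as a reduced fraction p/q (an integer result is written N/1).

Same 5,5,6: normalisation and zero-m 3j drop out of the ratio.
A: Δ: 4! 6! 6! / 17! → 1/28588560; sum: t=1:−1/155520 t=2:+1/23040 t=3:−1/34560 t=4:+1/622080 = 1/103680; 3j²(5 5 6; -2 -1 3) = Δ·Π!·Σ² = 9/2431  (sign -1)
B: Δ: 4! 6! 6! / 17! → 1/28588560; sum: t=0:+1/12441600 = 1/12441600; 3j²(5 5 6; -1 -5 6) = Δ·Π!·Σ² = 3/442  (sign +1)
I_A²/I_B² = (9/2431)/(3/442) = 6/11

6/11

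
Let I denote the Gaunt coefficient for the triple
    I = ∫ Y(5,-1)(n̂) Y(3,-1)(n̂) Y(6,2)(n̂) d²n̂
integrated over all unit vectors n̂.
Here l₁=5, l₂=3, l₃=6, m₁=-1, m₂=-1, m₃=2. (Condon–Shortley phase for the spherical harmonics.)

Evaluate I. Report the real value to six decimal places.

Checks pass: Σm=0; 14 even; l₃=6∈[2,8].
(2·5+1)(2·3+1)(2·6+1) = 1001
Δ: 2! 8! 4! / 15! → 1/675675
sum: t=0:+1/8640 t=1:−1/2304 t=2:+1/8640 = -7/34560
3j²(5 3 6; 0 0 0) = Δ·Π!·Σ² = 7/429  (sign -1)
sum: t=0:+1/11520 t=1:−1/4320 t=2:+1/27648 = -1/9216
3j²(5 3 6; -1 -1 2) = Δ·Π!·Σ² = 2/143  (sign -1)
combine: 4πI² = 1001·7/429·2/143 = 98/429
take √, sign +1: I = 0.13482780

0.134828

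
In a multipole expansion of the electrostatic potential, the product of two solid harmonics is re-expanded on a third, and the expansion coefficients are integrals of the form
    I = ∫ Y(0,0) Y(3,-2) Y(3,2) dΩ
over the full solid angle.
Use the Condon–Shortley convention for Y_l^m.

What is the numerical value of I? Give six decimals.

m-sum 0 ✓  L=6 even ✓  3≤3≤3 ✓
Π(2lᵢ+1) = 1×7×7 = 49
triangle coeff Δ(0,3,3) = 1/7
Σ_t [0,0]: t=0:+1/36 = 1/36
(3j)²=1/7 [(0 3 3; 0 0 0)], sign=-1
Σ_t [0,0]: t=0:+1/120 = 1/120
(3j)²=1/7 [(0 3 3; 0 -2 2)], sign=-1
⇒ 4πI² = 1/1
I = (+1)√(1/1/(4π)) = 0.28209479

0.282095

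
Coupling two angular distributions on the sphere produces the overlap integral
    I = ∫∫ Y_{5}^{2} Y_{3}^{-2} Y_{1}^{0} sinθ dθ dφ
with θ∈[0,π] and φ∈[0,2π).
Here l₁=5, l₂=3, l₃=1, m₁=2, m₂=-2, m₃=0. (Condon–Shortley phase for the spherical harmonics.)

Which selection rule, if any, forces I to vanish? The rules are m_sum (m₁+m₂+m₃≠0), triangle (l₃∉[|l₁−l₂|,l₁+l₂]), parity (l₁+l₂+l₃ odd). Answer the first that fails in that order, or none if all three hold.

Σmᵢ = 0  ✓
l₃∈[|l₁−l₂|,l₁+l₂]=[2,8], have l₃=1  ✗
Σlᵢ = 9 ⇒ odd

triangle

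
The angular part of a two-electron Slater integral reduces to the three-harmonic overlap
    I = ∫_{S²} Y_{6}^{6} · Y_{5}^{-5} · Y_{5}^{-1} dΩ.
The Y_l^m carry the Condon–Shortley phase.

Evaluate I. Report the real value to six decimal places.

0.096539

Checks pass: Σm=0; 16 even; l₃=5∈[1,11].
(2·6+1)(2·5+1)(2·5+1) = 1573
Δ: 6! 6! 4! / 17! → 1/28588560
sum: t=1:−1/345600 t=2:+1/13824 t=3:−1/5184 t=4:+1/13824 t=5:−1/345600 = -7/129600
3j²(6 5 5; 0 0 0) = Δ·Π!·Σ² = 80/7293  (sign +1)
sum: t=0:+1/12441600 = 1/12441600
3j²(6 5 5; 6 -5 -1) = Δ·Π!·Σ² = 3/442  (sign +1)
combine: 4πI² = 1573·80/7293·3/442 = 440/3757
take √, sign +1: I = 0.09653856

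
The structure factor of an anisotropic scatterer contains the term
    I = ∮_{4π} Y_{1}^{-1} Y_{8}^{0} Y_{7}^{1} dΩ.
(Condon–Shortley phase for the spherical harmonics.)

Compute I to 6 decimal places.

Rules hold: Σm=0, L=16 even, 7≤7≤9.
N = 3·17·15 = 765
Δ = 2!·0!·14!/17! = 1/2040
Racah Σ t=1..1: t=1:−1/25401600 = -1/25401600
⇒ 3j(1 8 7; 0 0 0)² = 8/255, sgn +1
Racah Σ t=2..2: t=2:+1/58060800 = 1/58060800
⇒ 3j(1 8 7; -1 0 1)² = 7/510, sgn +1
4πI² = N·(3j₀)²·(3jₘ)² = 28/85
I = +1·√(0.329412/4π) = 0.16190663

0.161907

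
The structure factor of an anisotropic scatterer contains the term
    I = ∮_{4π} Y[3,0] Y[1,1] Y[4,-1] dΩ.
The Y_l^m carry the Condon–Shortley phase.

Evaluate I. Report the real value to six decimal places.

-0.194664

m-sum 0 ✓  L=8 even ✓  2≤4≤4 ✓
Π(2lᵢ+1) = 7×3×9 = 189
triangle coeff Δ(3,1,4) = 1/252
Σ_t [0,0]: t=0:+1/36 = 1/36
(3j)²=4/63 [(3 1 4; 0 0 0)], sign=+1
Σ_t [0,0]: t=0:+1/72 = 1/72
(3j)²=5/126 [(3 1 4; 0 1 -1)], sign=-1
⇒ 4πI² = 10/21
I = (-1)√(10/21/(4π)) = -0.19466390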